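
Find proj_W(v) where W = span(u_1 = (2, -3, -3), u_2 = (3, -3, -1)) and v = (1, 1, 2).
proj_W(v) = (26/47, 45/94, 209/94)

Set up U = [u_1 | ... | u_2] ∈ R^(3×2). The projector onto W = col(U) is P = U (U^T U)^(-1) U^T.
Compute U^T U =
  [22, 18]
  [18, 19],
and U^T v = (-7, -2).
Solve U^T U · c = U^T v for the coefficients: c = (-97/94, 41/47). The projection is proj_W(v) = U c.
Check: (v - proj_W(v)) · u_1 = 0  (should be 0).
Check: (v - proj_W(v)) · u_2 = 0  (should be 0).
Result: proj_W(v) = (26/47, 45/94, 209/94).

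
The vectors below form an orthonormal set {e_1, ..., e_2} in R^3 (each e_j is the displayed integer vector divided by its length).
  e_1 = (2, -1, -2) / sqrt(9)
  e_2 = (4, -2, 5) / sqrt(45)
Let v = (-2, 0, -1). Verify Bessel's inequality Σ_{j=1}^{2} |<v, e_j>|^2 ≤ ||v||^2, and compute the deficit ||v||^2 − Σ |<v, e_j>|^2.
Σ |<v, e_j>|^2 = 21/5; ||v||^2 = 5; deficit = 4/5

Write each e_j = u_j / sqrt(<u_j, u_j>) where u_j is the displayed integer vector. Then <v, e_j> = <v, u_j> / sqrt(<u_j, u_j>), so |<v, e_j>|^2 = <v, u_j>^2 / <u_j, u_j>.
Coefficients: <v, e_1> = -2/sqrt(9), <v, e_2> = -13/sqrt(45).
Square and sum: Σ |<v, e_j>|^2 = 21/5.
Compute ||v||^2 = v·v = 5.
Deficit = 5 − 21/5 = 4/5 ≥ 0, confirming Bessel's inequality. (The deficit equals ||v − Σ <v,e_j> e_j||^2, the squared distance from v to span{e_j}.)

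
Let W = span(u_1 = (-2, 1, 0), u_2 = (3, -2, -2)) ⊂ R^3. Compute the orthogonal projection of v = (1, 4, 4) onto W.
proj_W(v) = (-1/3, 4/3, 14/3)

Set up U = [u_1 | ... | u_2] ∈ R^(3×2). The projector onto W = col(U) is P = U (U^T U)^(-1) U^T.
Compute U^T U =
  [5, -8]
  [-8, 17],
and U^T v = (2, -13).
Solve U^T U · c = U^T v for the coefficients: c = (-10/3, -7/3). The projection is proj_W(v) = U c.
Check: (v - proj_W(v)) · u_1 = 0  (should be 0).
Check: (v - proj_W(v)) · u_2 = 0  (should be 0).
Result: proj_W(v) = (-1/3, 4/3, 14/3).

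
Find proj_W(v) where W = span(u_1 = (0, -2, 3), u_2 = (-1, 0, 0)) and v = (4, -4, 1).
proj_W(v) = (4, -22/13, 33/13)

Set up U = [u_1 | ... | u_2] ∈ R^(3×2). The projector onto W = col(U) is P = U (U^T U)^(-1) U^T.
Compute U^T U =
  [13, 0]
  [0, 1],
and U^T v = (11, -4).
Solve U^T U · c = U^T v for the coefficients: c = (11/13, -4). The projection is proj_W(v) = U c.
Check: (v - proj_W(v)) · u_1 = 0  (should be 0).
Check: (v - proj_W(v)) · u_2 = 0  (should be 0).
Result: proj_W(v) = (4, -22/13, 33/13).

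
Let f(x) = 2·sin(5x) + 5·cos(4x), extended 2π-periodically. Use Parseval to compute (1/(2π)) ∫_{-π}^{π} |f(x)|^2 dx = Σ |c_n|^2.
Σ |c_n|^2 = 29/2

Expand |f|^2 and use orthogonality of {sin(nx), cos(mx)} on [-π, π]:
  ∫_{-π}^{π} sin(nx)^2 dx = π, ∫ cos(mx)^2 dx = π, and cross terms integrate to 0.
So ∫_{-π}^{π} f(x)^2 dx = 2^2 · π + 5^2 · π = (4 + 25)π.
Divide by 2π: (4 + 25)/2 = 29/2.
By Parseval, this equals Σ |c_n|^2.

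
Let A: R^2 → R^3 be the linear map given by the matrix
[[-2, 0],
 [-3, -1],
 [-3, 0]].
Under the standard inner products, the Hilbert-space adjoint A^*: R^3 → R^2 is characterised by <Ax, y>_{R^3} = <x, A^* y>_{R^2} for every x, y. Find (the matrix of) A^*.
A^* = A^T =
[[-2, -3, -3],
 [0, -1, 0]]

For real matrices with standard dot products, the defining identity <Ax, y> = <x, A^* y> gives (Ax)^T y = x^T (A^*) y, i.e. x^T A^T y = x^T (A^*) y. Since this holds for all x, y, we must have A^* = A^T. Therefore
A^* =
[[-2, -3, -3],
 [0, -1, 0]].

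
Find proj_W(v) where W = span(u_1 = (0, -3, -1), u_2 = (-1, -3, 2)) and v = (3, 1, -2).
proj_W(v) = (93/91, 111/91, -242/91)

Set up U = [u_1 | ... | u_2] ∈ R^(3×2). The projector onto W = col(U) is P = U (U^T U)^(-1) U^T.
Compute U^T U =
  [10, 7]
  [7, 14],
and U^T v = (-1, -10).
Solve U^T U · c = U^T v for the coefficients: c = (8/13, -93/91). The projection is proj_W(v) = U c.
Check: (v - proj_W(v)) · u_1 = 0  (should be 0).
Check: (v - proj_W(v)) · u_2 = 0  (should be 0).
Result: proj_W(v) = (93/91, 111/91, -242/91).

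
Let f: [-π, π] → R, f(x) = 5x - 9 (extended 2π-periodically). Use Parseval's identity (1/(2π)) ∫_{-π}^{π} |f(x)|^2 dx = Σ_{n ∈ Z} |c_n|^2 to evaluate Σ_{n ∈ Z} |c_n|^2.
Σ |c_n|^2 = 25π^2/3 + 81

Expand and integrate term by term over [-π, π]:
  ∫ (5x)^2 dx = 25·(2π^3/3); ∫ 2·5·(-9)·x dx = 0 (odd integrand); ∫ (-9)^2 dx = 81·2π.
So (1/(2π)) ∫_{-π}^{π} (5x - 9)^2 dx = 25π^2/3 + 81 = 25π^2/3 + 81.
Parseval ⇒ Σ |c_n|^2 = 25π^2/3 + 81.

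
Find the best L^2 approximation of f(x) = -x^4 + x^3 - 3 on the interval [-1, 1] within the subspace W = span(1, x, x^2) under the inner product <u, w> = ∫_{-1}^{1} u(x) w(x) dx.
g(x) = -6*x^2/7 + 3*x/5 - 102/35

The best approximation g ∈ W is the orthogonal projection of f onto W. Writing g = a_0 + a_1 x + a_2 x^2, the coefficients solve the normal equations G · a = b where
  G_{ij} = <φ_i, φ_j> and b_i = <f, φ_i>, with φ_0 = 1, φ_1 = x, φ_2 = x^2.
G =
  [2, 0, 2/3]
  [0, 2/3, 0]
  [2/3, 0, 2/5],
b = (-32/5, 2/5, -16/7).
Solving gives a_0 = -102/35, a_1 = 3/5, a_2 = -6/7, so
  g(x) = -6*x^2/7 + 3*x/5 - 102/35.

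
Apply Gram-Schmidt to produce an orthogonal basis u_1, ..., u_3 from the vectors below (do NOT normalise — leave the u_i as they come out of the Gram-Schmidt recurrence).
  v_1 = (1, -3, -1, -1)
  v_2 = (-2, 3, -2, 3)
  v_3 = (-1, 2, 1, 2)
Orthogonal basis:
  u_1 = (1, -3, -1, -1)
  u_2 = (-1, 0, -3, 2)
  u_3 = (-1/42, -1/2, 25/42, 37/42)

Apply the Gram-Schmidt recurrence
  u_1 = v_1
  u_i = v_i − Σ_{j<i} ((v_i · u_j) / (u_j · u_j)) · u_j.

Step by step this gives:
  u_1 = (1, -3, -1, -1)
  u_2 = (-1, 0, -3, 2)
  u_3 = (-1/42, -1/2, 25/42, 37/42)

Orthogonality check:
  u_2 · u_1 = 0 (should be 0)
  u_3 · u_1 = 0 (should be 0)
  u_3 · u_2 = 0 (should be 0)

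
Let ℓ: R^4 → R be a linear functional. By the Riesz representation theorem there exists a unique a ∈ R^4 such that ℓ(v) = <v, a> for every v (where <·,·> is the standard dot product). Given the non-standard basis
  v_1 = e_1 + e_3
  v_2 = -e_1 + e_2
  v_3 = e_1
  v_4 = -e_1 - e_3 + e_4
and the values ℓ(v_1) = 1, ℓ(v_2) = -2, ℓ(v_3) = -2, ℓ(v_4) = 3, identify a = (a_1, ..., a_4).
a = (-2, -4, 3, 4)

Write a = (a_1, ..., a_4) in the standard basis. For each basis vector v_i, ℓ(v_i) = <v_i, a> is a linear equation in the a_j's. Collect the n equations into a matrix system V a = ℓ, where row i of V is v_i (expressed in the standard basis). Since V is invertible (lower-triangular with 1s on the diagonal, up to permutation), solve by back-substitution:
  V =
[[1, 0, 1, 0],
 [-1, 1, 0, 0],
 [1, 0, 0, 0],
 [-1, 0, -1, 1]]
  V a = (1, -2, -2, 3)
Solving gives a = (-2, -4, 3, 4).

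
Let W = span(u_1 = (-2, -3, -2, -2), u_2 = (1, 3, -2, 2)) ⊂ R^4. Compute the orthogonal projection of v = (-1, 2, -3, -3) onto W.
proj_W(v) = (-205/257, -18/257, -784/257, -12/257)

Set up U = [u_1 | ... | u_2] ∈ R^(4×2). The projector onto W = col(U) is P = U (U^T U)^(-1) U^T.
Compute U^T U =
  [21, -11]
  [-11, 18],
and U^T v = (8, 5).
Solve U^T U · c = U^T v for the coefficients: c = (199/257, 193/257). The projection is proj_W(v) = U c.
Check: (v - proj_W(v)) · u_1 = 0  (should be 0).
Check: (v - proj_W(v)) · u_2 = 0  (should be 0).
Result: proj_W(v) = (-205/257, -18/257, -784/257, -12/257).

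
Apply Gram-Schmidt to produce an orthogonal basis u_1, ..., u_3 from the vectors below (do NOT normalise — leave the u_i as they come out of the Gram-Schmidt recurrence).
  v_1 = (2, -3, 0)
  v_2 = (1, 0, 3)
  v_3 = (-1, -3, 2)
Orthogonal basis:
  u_1 = (2, -3, 0)
  u_2 = (9/13, 6/13, 3)
  u_3 = (-33/14, -11/7, 11/14)

Apply the Gram-Schmidt recurrence
  u_1 = v_1
  u_i = v_i − Σ_{j<i} ((v_i · u_j) / (u_j · u_j)) · u_j.

Step by step this gives:
  u_1 = (2, -3, 0)
  u_2 = (9/13, 6/13, 3)
  u_3 = (-33/14, -11/7, 11/14)

Orthogonality check:
  u_2 · u_1 = 0 (should be 0)
  u_3 · u_1 = 0 (should be 0)
  u_3 · u_2 = 0 (should be 0)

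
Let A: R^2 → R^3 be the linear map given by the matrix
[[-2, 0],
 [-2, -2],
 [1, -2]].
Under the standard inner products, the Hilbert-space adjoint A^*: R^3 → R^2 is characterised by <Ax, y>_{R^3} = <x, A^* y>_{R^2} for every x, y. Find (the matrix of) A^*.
A^* = A^T =
[[-2, -2, 1],
 [0, -2, -2]]

For real matrices with standard dot products, the defining identity <Ax, y> = <x, A^* y> gives (Ax)^T y = x^T (A^*) y, i.e. x^T A^T y = x^T (A^*) y. Since this holds for all x, y, we must have A^* = A^T. Therefore
A^* =
[[-2, -2, 1],
 [0, -2, -2]].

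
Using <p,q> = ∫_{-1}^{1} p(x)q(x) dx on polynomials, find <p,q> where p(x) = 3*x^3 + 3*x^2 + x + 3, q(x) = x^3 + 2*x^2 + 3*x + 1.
<p,q> = 744/35

Expand the product: p(x)·q(x) = 3*x^6 + 9*x^5 + 16*x^4 + 17*x^3 + 12*x^2 + 10*x + 3.
∫_{-1}^{1} of each monomial x^k gives [2/(k+1) if k even, 0 if k odd]. Integrating term-by-term (or equivalently evaluating the antiderivative F(x) = 3*x^7/7 + 3*x^6/2 + 16*x^5/5 + 17*x^4/4 + 4*x^3 + 5*x^2 + 3*x at the endpoints):
  F(1) − F(−1) = 2993/140 − (17/140) = 744/35.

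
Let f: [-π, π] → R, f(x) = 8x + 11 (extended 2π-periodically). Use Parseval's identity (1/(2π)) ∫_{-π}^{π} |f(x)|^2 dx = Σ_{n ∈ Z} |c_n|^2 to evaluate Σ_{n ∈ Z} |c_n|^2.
Σ |c_n|^2 = 64π^2/3 + 121

Expand and integrate term by term over [-π, π]:
  ∫ (8x)^2 dx = 64·(2π^3/3); ∫ 2·8·(11)·x dx = 0 (odd integrand); ∫ 11^2 dx = 121·2π.
So (1/(2π)) ∫_{-π}^{π} (8x + 11)^2 dx = 64π^2/3 + 121 = 64π^2/3 + 121.
Parseval ⇒ Σ |c_n|^2 = 64π^2/3 + 121.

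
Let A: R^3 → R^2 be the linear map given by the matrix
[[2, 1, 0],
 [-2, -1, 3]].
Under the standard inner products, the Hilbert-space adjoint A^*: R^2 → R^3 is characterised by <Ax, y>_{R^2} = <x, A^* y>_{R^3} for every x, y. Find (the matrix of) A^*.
A^* = A^T =
[[2, -2],
 [1, -1],
 [0, 3]]

For real matrices with standard dot products, the defining identity <Ax, y> = <x, A^* y> gives (Ax)^T y = x^T (A^*) y, i.e. x^T A^T y = x^T (A^*) y. Since this holds for all x, y, we must have A^* = A^T. Therefore
A^* =
[[2, -2],
 [1, -1],
 [0, 3]].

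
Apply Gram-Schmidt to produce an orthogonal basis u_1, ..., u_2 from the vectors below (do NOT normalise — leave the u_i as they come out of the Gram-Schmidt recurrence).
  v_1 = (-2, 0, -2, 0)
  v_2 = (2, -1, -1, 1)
Orthogonal basis:
  u_1 = (-2, 0, -2, 0)
  u_2 = (3/2, -1, -3/2, 1)

Apply the Gram-Schmidt recurrence
  u_1 = v_1
  u_i = v_i − Σ_{j<i} ((v_i · u_j) / (u_j · u_j)) · u_j.

Step by step this gives:
  u_1 = (-2, 0, -2, 0)
  u_2 = (3/2, -1, -3/2, 1)

Orthogonality check:
  u_2 · u_1 = 0 (should be 0)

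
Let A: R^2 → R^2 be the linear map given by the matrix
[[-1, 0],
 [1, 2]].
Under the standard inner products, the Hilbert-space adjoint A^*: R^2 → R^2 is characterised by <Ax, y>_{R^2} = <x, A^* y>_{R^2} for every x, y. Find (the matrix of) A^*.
A^* = A^T =
[[-1, 1],
 [0, 2]]

For real matrices with standard dot products, the defining identity <Ax, y> = <x, A^* y> gives (Ax)^T y = x^T (A^*) y, i.e. x^T A^T y = x^T (A^*) y. Since this holds for all x, y, we must have A^* = A^T. Therefore
A^* =
[[-1, 1],
 [0, 2]].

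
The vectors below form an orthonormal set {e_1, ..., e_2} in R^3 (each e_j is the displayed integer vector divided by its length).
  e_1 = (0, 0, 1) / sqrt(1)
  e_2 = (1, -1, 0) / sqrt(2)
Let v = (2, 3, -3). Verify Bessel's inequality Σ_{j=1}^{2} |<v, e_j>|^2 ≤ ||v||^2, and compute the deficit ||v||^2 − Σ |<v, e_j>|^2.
Σ |<v, e_j>|^2 = 19/2; ||v||^2 = 22; deficit = 25/2

Write each e_j = u_j / sqrt(<u_j, u_j>) where u_j is the displayed integer vector. Then <v, e_j> = <v, u_j> / sqrt(<u_j, u_j>), so |<v, e_j>|^2 = <v, u_j>^2 / <u_j, u_j>.
Coefficients: <v, e_1> = -3/sqrt(1), <v, e_2> = -1/sqrt(2).
Square and sum: Σ |<v, e_j>|^2 = 19/2.
Compute ||v||^2 = v·v = 22.
Deficit = 22 − 19/2 = 25/2 ≥ 0, confirming Bessel's inequality. (The deficit equals ||v − Σ <v,e_j> e_j||^2, the squared distance from v to span{e_j}.)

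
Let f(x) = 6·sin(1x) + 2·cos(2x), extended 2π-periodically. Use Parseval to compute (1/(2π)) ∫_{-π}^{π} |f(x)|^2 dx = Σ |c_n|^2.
Σ |c_n|^2 = 20

Expand |f|^2 and use orthogonality of {sin(nx), cos(mx)} on [-π, π]:
  ∫_{-π}^{π} sin(nx)^2 dx = π, ∫ cos(mx)^2 dx = π, and cross terms integrate to 0.
So ∫_{-π}^{π} f(x)^2 dx = 6^2 · π + 2^2 · π = (36 + 4)π.
Divide by 2π: (36 + 4)/2 = 20.
By Parseval, this equals Σ |c_n|^2.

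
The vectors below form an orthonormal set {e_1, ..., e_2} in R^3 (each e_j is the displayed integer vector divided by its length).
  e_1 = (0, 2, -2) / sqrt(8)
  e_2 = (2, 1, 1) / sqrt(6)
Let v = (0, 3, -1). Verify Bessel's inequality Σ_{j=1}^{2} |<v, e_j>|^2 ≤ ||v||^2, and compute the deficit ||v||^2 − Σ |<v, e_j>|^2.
Σ |<v, e_j>|^2 = 26/3; ||v||^2 = 10; deficit = 4/3

Write each e_j = u_j / sqrt(<u_j, u_j>) where u_j is the displayed integer vector. Then <v, e_j> = <v, u_j> / sqrt(<u_j, u_j>), so |<v, e_j>|^2 = <v, u_j>^2 / <u_j, u_j>.
Coefficients: <v, e_1> = 8/sqrt(8), <v, e_2> = 2/sqrt(6).
Square and sum: Σ |<v, e_j>|^2 = 26/3.
Compute ||v||^2 = v·v = 10.
Deficit = 10 − 26/3 = 4/3 ≥ 0, confirming Bessel's inequality. (The deficit equals ||v − Σ <v,e_j> e_j||^2, the squared distance from v to span{e_j}.)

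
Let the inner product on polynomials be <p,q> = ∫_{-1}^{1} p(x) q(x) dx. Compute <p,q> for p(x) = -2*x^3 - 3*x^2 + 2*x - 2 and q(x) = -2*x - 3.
<p,q> = 254/15

Expand the product: p(x)·q(x) = 4*x^4 + 12*x^3 + 5*x^2 - 2*x + 6.
∫_{-1}^{1} of each monomial x^k gives [2/(k+1) if k even, 0 if k odd]. Integrating term-by-term (or equivalently evaluating the antiderivative F(x) = 4*x^5/5 + 3*x^4 + 5*x^3/3 - x^2 + 6*x at the endpoints):
  F(1) − F(−1) = 157/15 − (-97/15) = 254/15.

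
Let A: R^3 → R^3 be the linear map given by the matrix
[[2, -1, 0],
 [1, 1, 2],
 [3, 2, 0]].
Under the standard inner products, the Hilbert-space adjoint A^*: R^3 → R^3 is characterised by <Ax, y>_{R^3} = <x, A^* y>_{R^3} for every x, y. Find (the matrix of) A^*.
A^* = A^T =
[[2, 1, 3],
 [-1, 1, 2],
 [0, 2, 0]]

For real matrices with standard dot products, the defining identity <Ax, y> = <x, A^* y> gives (Ax)^T y = x^T (A^*) y, i.e. x^T A^T y = x^T (A^*) y. Since this holds for all x, y, we must have A^* = A^T. Therefore
A^* =
[[2, 1, 3],
 [-1, 1, 2],
 [0, 2, 0]].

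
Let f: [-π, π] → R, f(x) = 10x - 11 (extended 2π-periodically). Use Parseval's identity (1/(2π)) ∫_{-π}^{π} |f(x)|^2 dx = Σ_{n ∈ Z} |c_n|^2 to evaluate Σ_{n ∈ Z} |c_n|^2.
Σ |c_n|^2 = 100π^2/3 + 121

Expand and integrate term by term over [-π, π]:
  ∫ (10x)^2 dx = 100·(2π^3/3); ∫ 2·10·(-11)·x dx = 0 (odd integrand); ∫ (-11)^2 dx = 121·2π.
So (1/(2π)) ∫_{-π}^{π} (10x - 11)^2 dx = 100π^2/3 + 121 = 100π^2/3 + 121.
Parseval ⇒ Σ |c_n|^2 = 100π^2/3 + 121.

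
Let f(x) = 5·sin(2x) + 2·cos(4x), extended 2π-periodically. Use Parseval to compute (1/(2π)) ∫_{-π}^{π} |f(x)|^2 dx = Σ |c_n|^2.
Σ |c_n|^2 = 29/2

Expand |f|^2 and use orthogonality of {sin(nx), cos(mx)} on [-π, π]:
  ∫_{-π}^{π} sin(nx)^2 dx = π, ∫ cos(mx)^2 dx = π, and cross terms integrate to 0.
So ∫_{-π}^{π} f(x)^2 dx = 5^2 · π + 2^2 · π = (25 + 4)π.
Divide by 2π: (25 + 4)/2 = 29/2.
By Parseval, this equals Σ |c_n|^2.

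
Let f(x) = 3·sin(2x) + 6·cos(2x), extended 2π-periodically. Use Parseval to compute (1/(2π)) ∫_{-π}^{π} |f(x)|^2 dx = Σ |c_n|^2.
Σ |c_n|^2 = 45/2

Expand |f|^2 and use orthogonality of {sin(nx), cos(mx)} on [-π, π]:
  ∫_{-π}^{π} sin(nx)^2 dx = π, ∫ cos(mx)^2 dx = π, and cross terms integrate to 0.
So ∫_{-π}^{π} f(x)^2 dx = 3^2 · π + 6^2 · π = (9 + 36)π.
Divide by 2π: (9 + 36)/2 = 45/2.
By Parseval, this equals Σ |c_n|^2.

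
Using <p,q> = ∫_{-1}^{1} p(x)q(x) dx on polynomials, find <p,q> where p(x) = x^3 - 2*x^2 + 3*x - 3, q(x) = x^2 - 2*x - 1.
<p,q> = -4/15

Expand the product: p(x)·q(x) = x^5 - 4*x^4 + 6*x^3 - 7*x^2 + 3*x + 3.
∫_{-1}^{1} of each monomial x^k gives [2/(k+1) if k even, 0 if k odd]. Integrating term-by-term (or equivalently evaluating the antiderivative F(x) = x^6/6 - 4*x^5/5 + 3*x^4/2 - 7*x^3/3 + 3*x^2/2 + 3*x at the endpoints):
  F(1) − F(−1) = 91/30 − (33/10) = -4/15.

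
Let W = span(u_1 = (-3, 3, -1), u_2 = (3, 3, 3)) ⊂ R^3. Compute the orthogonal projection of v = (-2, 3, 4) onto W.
proj_W(v) = (-1/7, 55/14, 17/14)

Set up U = [u_1 | ... | u_2] ∈ R^(3×2). The projector onto W = col(U) is P = U (U^T U)^(-1) U^T.
Compute U^T U =
  [19, -3]
  [-3, 27],
and U^T v = (11, 15).
Solve U^T U · c = U^T v for the coefficients: c = (19/28, 53/84). The projection is proj_W(v) = U c.
Check: (v - proj_W(v)) · u_1 = 0  (should be 0).
Check: (v - proj_W(v)) · u_2 = 0  (should be 0).
Result: proj_W(v) = (-1/7, 55/14, 17/14).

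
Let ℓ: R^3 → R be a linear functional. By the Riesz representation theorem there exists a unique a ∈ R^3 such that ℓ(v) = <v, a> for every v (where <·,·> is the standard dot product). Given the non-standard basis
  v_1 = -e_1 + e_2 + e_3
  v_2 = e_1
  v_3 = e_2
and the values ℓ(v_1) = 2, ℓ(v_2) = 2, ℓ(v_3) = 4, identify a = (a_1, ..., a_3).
a = (2, 4, 0)

Write a = (a_1, ..., a_3) in the standard basis. For each basis vector v_i, ℓ(v_i) = <v_i, a> is a linear equation in the a_j's. Collect the n equations into a matrix system V a = ℓ, where row i of V is v_i (expressed in the standard basis). Since V is invertible (lower-triangular with 1s on the diagonal, up to permutation), solve by back-substitution:
  V =
[[-1, 1, 1],
 [1, 0, 0],
 [0, 1, 0]]
  V a = (2, 2, 4)
Solving gives a = (2, 4, 0).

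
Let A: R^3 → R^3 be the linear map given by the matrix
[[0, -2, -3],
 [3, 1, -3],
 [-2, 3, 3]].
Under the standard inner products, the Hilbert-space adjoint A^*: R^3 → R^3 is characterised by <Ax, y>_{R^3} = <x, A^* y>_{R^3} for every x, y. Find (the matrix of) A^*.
A^* = A^T =
[[0, 3, -2],
 [-2, 1, 3],
 [-3, -3, 3]]

For real matrices with standard dot products, the defining identity <Ax, y> = <x, A^* y> gives (Ax)^T y = x^T (A^*) y, i.e. x^T A^T y = x^T (A^*) y. Since this holds for all x, y, we must have A^* = A^T. Therefore
A^* =
[[0, 3, -2],
 [-2, 1, 3],
 [-3, -3, 3]].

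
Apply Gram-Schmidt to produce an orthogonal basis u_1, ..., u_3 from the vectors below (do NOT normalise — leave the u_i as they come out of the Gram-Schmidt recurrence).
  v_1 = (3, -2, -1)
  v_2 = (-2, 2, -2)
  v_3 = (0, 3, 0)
Orthogonal basis:
  u_1 = (3, -2, -1)
  u_2 = (-2/7, 6/7, -18/7)
  u_3 = (18/13, 24/13, 6/13)

Apply the Gram-Schmidt recurrence
  u_1 = v_1
  u_i = v_i − Σ_{j<i} ((v_i · u_j) / (u_j · u_j)) · u_j.

Step by step this gives:
  u_1 = (3, -2, -1)
  u_2 = (-2/7, 6/7, -18/7)
  u_3 = (18/13, 24/13, 6/13)

Orthogonality check:
  u_2 · u_1 = 0 (should be 0)
  u_3 · u_1 = 0 (should be 0)
  u_3 · u_2 = 0 (should be 0)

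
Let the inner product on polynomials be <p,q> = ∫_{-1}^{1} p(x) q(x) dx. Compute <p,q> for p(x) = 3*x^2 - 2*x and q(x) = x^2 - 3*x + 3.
<p,q> = 56/5

Expand the product: p(x)·q(x) = 3*x^4 - 11*x^3 + 15*x^2 - 6*x.
∫_{-1}^{1} of each monomial x^k gives [2/(k+1) if k even, 0 if k odd]. Integrating term-by-term (or equivalently evaluating the antiderivative F(x) = 3*x^5/5 - 11*x^4/4 + 5*x^3 - 3*x^2 at the endpoints):
  F(1) − F(−1) = -3/20 − (-227/20) = 56/5.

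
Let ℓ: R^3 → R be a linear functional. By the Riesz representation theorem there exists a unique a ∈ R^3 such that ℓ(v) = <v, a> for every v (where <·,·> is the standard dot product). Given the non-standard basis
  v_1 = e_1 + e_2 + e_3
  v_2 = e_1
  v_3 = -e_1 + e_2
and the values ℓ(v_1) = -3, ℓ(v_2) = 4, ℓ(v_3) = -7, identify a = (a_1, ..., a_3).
a = (4, -3, -4)

Write a = (a_1, ..., a_3) in the standard basis. For each basis vector v_i, ℓ(v_i) = <v_i, a> is a linear equation in the a_j's. Collect the n equations into a matrix system V a = ℓ, where row i of V is v_i (expressed in the standard basis). Since V is invertible (lower-triangular with 1s on the diagonal, up to permutation), solve by back-substitution:
  V =
[[1, 1, 1],
 [1, 0, 0],
 [-1, 1, 0]]
  V a = (-3, 4, -7)
Solving gives a = (4, -3, -4).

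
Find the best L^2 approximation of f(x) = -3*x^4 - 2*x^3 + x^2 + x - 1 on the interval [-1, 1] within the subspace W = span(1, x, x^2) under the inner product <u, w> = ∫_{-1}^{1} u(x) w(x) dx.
g(x) = -11*x^2/7 - x/5 - 26/35

The best approximation g ∈ W is the orthogonal projection of f onto W. Writing g = a_0 + a_1 x + a_2 x^2, the coefficients solve the normal equations G · a = b where
  G_{ij} = <φ_i, φ_j> and b_i = <f, φ_i>, with φ_0 = 1, φ_1 = x, φ_2 = x^2.
G =
  [2, 0, 2/3]
  [0, 2/3, 0]
  [2/3, 0, 2/5],
b = (-38/15, -2/15, -118/105).
Solving gives a_0 = -26/35, a_1 = -1/5, a_2 = -11/7, so
  g(x) = -11*x^2/7 - x/5 - 26/35.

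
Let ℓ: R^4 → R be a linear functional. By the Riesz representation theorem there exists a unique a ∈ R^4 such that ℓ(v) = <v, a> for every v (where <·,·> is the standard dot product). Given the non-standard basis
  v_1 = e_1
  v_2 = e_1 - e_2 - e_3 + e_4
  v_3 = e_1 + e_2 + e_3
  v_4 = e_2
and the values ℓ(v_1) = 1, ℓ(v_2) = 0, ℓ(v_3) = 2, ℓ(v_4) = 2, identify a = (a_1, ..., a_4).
a = (1, 2, -1, 0)

Write a = (a_1, ..., a_4) in the standard basis. For each basis vector v_i, ℓ(v_i) = <v_i, a> is a linear equation in the a_j's. Collect the n equations into a matrix system V a = ℓ, where row i of V is v_i (expressed in the standard basis). Since V is invertible (lower-triangular with 1s on the diagonal, up to permutation), solve by back-substitution:
  V =
[[1, 0, 0, 0],
 [1, -1, -1, 1],
 [1, 1, 1, 0],
 [0, 1, 0, 0]]
  V a = (1, 0, 2, 2)
Solving gives a = (1, 2, -1, 0).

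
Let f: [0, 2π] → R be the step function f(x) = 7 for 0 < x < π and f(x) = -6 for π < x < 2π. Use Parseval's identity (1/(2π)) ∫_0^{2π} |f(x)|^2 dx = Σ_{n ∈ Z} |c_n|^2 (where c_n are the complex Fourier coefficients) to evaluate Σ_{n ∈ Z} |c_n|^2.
Σ |c_n|^2 = 85/2

Parseval equates the L^2 energy of f (normalised by 1/(2π)) with the ℓ^2 sum of its Fourier coefficients: (1/(2π)) ∫_0^{2π} |f|^2 = Σ |c_n|^2.
Compute the left side: (1/(2π)) [∫_0^π 7^2 dx + ∫_π^{2π} (-6)^2 dx] = (1/(2π)) · (49π + 36π) = (49 + 36)/2 = 85/2.
So Σ_{n ∈ Z} |c_n|^2 = 85/2.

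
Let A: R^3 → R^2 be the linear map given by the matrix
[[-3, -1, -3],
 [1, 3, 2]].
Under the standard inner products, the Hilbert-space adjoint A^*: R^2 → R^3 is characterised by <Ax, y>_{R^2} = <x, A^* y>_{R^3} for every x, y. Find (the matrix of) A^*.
A^* = A^T =
[[-3, 1],
 [-1, 3],
 [-3, 2]]

For real matrices with standard dot products, the defining identity <Ax, y> = <x, A^* y> gives (Ax)^T y = x^T (A^*) y, i.e. x^T A^T y = x^T (A^*) y. Since this holds for all x, y, we must have A^* = A^T. Therefore
A^* =
[[-3, 1],
 [-1, 3],
 [-3, 2]].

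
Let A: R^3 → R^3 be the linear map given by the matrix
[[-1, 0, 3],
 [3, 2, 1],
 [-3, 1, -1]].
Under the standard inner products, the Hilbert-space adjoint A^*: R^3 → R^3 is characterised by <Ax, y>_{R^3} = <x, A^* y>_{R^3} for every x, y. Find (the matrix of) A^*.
A^* = A^T =
[[-1, 3, -3],
 [0, 2, 1],
 [3, 1, -1]]

For real matrices with standard dot products, the defining identity <Ax, y> = <x, A^* y> gives (Ax)^T y = x^T (A^*) y, i.e. x^T A^T y = x^T (A^*) y. Since this holds for all x, y, we must have A^* = A^T. Therefore
A^* =
[[-1, 3, -3],
 [0, 2, 1],
 [3, 1, -1]].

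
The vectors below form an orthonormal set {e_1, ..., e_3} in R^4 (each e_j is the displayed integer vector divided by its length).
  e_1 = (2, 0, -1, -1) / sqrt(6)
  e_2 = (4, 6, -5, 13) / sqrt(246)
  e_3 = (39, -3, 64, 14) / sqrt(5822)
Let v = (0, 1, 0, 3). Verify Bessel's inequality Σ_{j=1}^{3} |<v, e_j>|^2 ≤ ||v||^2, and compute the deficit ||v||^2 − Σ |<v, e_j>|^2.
Σ |<v, e_j>|^2 = 1419/142; ||v||^2 = 10; deficit = 1/142

Write each e_j = u_j / sqrt(<u_j, u_j>) where u_j is the displayed integer vector. Then <v, e_j> = <v, u_j> / sqrt(<u_j, u_j>), so |<v, e_j>|^2 = <v, u_j>^2 / <u_j, u_j>.
Coefficients: <v, e_1> = -3/sqrt(6), <v, e_2> = 45/sqrt(246), <v, e_3> = 39/sqrt(5822).
Square and sum: Σ |<v, e_j>|^2 = 1419/142.
Compute ||v||^2 = v·v = 10.
Deficit = 10 − 1419/142 = 1/142 ≥ 0, confirming Bessel's inequality. (The deficit equals ||v − Σ <v,e_j> e_j||^2, the squared distance from v to span{e_j}.)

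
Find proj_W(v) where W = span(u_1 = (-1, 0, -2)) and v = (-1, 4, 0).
proj_W(v) = (-1/5, 0, -2/5)

Set up U = [u_1 | ... | u_1] ∈ R^(3×1). The projector onto W = col(U) is P = U (U^T U)^(-1) U^T.
Compute U^T U =
  [5],
and U^T v = (1).
Solve U^T U · c = U^T v for the coefficients: c = (1/5). The projection is proj_W(v) = U c.
Check: (v - proj_W(v)) · u_1 = 0  (should be 0).
Result: proj_W(v) = (-1/5, 0, -2/5).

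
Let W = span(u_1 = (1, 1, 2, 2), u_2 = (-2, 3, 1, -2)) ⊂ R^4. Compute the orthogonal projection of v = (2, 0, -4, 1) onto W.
proj_W(v) = (126/179, -394/179, -268/179, 44/179)

Set up U = [u_1 | ... | u_2] ∈ R^(4×2). The projector onto W = col(U) is P = U (U^T U)^(-1) U^T.
Compute U^T U =
  [10, -1]
  [-1, 18],
and U^T v = (-4, -10).
Solve U^T U · c = U^T v for the coefficients: c = (-82/179, -104/179). The projection is proj_W(v) = U c.
Check: (v - proj_W(v)) · u_1 = 0  (should be 0).
Check: (v - proj_W(v)) · u_2 = 0  (should be 0).
Result: proj_W(v) = (126/179, -394/179, -268/179, 44/179).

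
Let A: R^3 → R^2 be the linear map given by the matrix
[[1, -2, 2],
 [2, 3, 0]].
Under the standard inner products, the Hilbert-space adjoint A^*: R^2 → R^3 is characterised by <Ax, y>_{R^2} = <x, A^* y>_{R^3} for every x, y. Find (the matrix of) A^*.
A^* = A^T =
[[1, 2],
 [-2, 3],
 [2, 0]]

For real matrices with standard dot products, the defining identity <Ax, y> = <x, A^* y> gives (Ax)^T y = x^T (A^*) y, i.e. x^T A^T y = x^T (A^*) y. Since this holds for all x, y, we must have A^* = A^T. Therefore
A^* =
[[1, 2],
 [-2, 3],
 [2, 0]].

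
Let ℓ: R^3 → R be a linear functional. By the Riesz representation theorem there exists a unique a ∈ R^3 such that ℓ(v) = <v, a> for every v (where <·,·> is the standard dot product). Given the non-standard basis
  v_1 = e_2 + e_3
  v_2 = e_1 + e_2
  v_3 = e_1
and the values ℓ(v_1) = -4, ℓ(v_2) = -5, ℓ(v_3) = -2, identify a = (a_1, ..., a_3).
a = (-2, -3, -1)

Write a = (a_1, ..., a_3) in the standard basis. For each basis vector v_i, ℓ(v_i) = <v_i, a> is a linear equation in the a_j's. Collect the n equations into a matrix system V a = ℓ, where row i of V is v_i (expressed in the standard basis). Since V is invertible (lower-triangular with 1s on the diagonal, up to permutation), solve by back-substitution:
  V =
[[0, 1, 1],
 [1, 1, 0],
 [1, 0, 0]]
  V a = (-4, -5, -2)
Solving gives a = (-2, -3, -1).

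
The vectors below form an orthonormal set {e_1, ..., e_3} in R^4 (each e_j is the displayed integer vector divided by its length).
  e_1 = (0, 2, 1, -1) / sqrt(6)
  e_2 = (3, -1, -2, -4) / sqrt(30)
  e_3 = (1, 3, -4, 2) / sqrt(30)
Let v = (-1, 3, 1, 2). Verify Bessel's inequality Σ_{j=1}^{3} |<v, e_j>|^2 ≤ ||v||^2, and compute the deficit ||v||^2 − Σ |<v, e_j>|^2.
Σ |<v, e_j>|^2 = 89/6; ||v||^2 = 15; deficit = 1/6

Write each e_j = u_j / sqrt(<u_j, u_j>) where u_j is the displayed integer vector. Then <v, e_j> = <v, u_j> / sqrt(<u_j, u_j>), so |<v, e_j>|^2 = <v, u_j>^2 / <u_j, u_j>.
Coefficients: <v, e_1> = 5/sqrt(6), <v, e_2> = -16/sqrt(30), <v, e_3> = 8/sqrt(30).
Square and sum: Σ |<v, e_j>|^2 = 89/6.
Compute ||v||^2 = v·v = 15.
Deficit = 15 − 89/6 = 1/6 ≥ 0, confirming Bessel's inequality. (The deficit equals ||v − Σ <v,e_j> e_j||^2, the squared distance from v to span{e_j}.)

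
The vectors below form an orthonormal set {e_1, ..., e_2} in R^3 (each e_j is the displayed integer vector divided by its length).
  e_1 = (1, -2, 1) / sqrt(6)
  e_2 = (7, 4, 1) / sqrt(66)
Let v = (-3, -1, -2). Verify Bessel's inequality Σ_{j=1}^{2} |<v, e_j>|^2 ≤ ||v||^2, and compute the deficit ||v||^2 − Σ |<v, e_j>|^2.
Σ |<v, e_j>|^2 = 138/11; ||v||^2 = 14; deficit = 16/11

Write each e_j = u_j / sqrt(<u_j, u_j>) where u_j is the displayed integer vector. Then <v, e_j> = <v, u_j> / sqrt(<u_j, u_j>), so |<v, e_j>|^2 = <v, u_j>^2 / <u_j, u_j>.
Coefficients: <v, e_1> = -3/sqrt(6), <v, e_2> = -27/sqrt(66).
Square and sum: Σ |<v, e_j>|^2 = 138/11.
Compute ||v||^2 = v·v = 14.
Deficit = 14 − 138/11 = 16/11 ≥ 0, confirming Bessel's inequality. (The deficit equals ||v − Σ <v,e_j> e_j||^2, the squared distance from v to span{e_j}.)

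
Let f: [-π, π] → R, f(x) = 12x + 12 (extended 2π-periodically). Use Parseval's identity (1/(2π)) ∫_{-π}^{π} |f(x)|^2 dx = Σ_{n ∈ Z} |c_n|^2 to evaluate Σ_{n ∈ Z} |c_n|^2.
Σ |c_n|^2 = 48π^2 + 144

Expand and integrate term by term over [-π, π]:
  ∫ (12x)^2 dx = 144·(2π^3/3); ∫ 2·12·(12)·x dx = 0 (odd integrand); ∫ 12^2 dx = 144·2π.
So (1/(2π)) ∫_{-π}^{π} (12x + 12)^2 dx = 144π^2/3 + 144 = 48π^2 + 144.
Parseval ⇒ Σ |c_n|^2 = 48π^2 + 144.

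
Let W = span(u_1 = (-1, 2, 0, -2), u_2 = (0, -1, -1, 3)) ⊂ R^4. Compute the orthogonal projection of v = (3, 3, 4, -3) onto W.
proj_W(v) = (29/35, 2/5, 72/35, -158/35)

Set up U = [u_1 | ... | u_2] ∈ R^(4×2). The projector onto W = col(U) is P = U (U^T U)^(-1) U^T.
Compute U^T U =
  [9, -8]
  [-8, 11],
and U^T v = (9, -16).
Solve U^T U · c = U^T v for the coefficients: c = (-29/35, -72/35). The projection is proj_W(v) = U c.
Check: (v - proj_W(v)) · u_1 = 0  (should be 0).
Check: (v - proj_W(v)) · u_2 = 0  (should be 0).
Result: proj_W(v) = (29/35, 2/5, 72/35, -158/35).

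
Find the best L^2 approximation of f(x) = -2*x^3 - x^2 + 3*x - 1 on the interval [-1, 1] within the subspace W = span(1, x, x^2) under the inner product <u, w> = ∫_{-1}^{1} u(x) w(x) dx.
g(x) = -x^2 + 9*x/5 - 1

The best approximation g ∈ W is the orthogonal projection of f onto W. Writing g = a_0 + a_1 x + a_2 x^2, the coefficients solve the normal equations G · a = b where
  G_{ij} = <φ_i, φ_j> and b_i = <f, φ_i>, with φ_0 = 1, φ_1 = x, φ_2 = x^2.
G =
  [2, 0, 2/3]
  [0, 2/3, 0]
  [2/3, 0, 2/5],
b = (-8/3, 6/5, -16/15).
Solving gives a_0 = -1, a_1 = 9/5, a_2 = -1, so
  g(x) = -x^2 + 9*x/5 - 1.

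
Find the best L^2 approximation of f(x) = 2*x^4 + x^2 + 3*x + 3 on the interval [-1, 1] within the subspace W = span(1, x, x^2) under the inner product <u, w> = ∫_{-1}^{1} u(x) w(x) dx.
g(x) = 19*x^2/7 + 3*x + 99/35

The best approximation g ∈ W is the orthogonal projection of f onto W. Writing g = a_0 + a_1 x + a_2 x^2, the coefficients solve the normal equations G · a = b where
  G_{ij} = <φ_i, φ_j> and b_i = <f, φ_i>, with φ_0 = 1, φ_1 = x, φ_2 = x^2.
G =
  [2, 0, 2/3]
  [0, 2/3, 0]
  [2/3, 0, 2/5],
b = (112/15, 2, 104/35).
Solving gives a_0 = 99/35, a_1 = 3, a_2 = 19/7, so
  g(x) = 19*x^2/7 + 3*x + 99/35.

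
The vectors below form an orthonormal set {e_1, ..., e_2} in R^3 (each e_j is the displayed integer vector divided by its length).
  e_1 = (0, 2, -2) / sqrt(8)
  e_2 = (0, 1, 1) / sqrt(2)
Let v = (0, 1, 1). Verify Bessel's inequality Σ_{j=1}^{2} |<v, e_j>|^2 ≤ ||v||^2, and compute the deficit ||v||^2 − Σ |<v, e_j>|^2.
Σ |<v, e_j>|^2 = 2; ||v||^2 = 2; deficit = 0

Write each e_j = u_j / sqrt(<u_j, u_j>) where u_j is the displayed integer vector. Then <v, e_j> = <v, u_j> / sqrt(<u_j, u_j>), so |<v, e_j>|^2 = <v, u_j>^2 / <u_j, u_j>.
Coefficients: <v, e_1> = 0/sqrt(8), <v, e_2> = 2/sqrt(2).
Square and sum: Σ |<v, e_j>|^2 = 2.
Compute ||v||^2 = v·v = 2.
Deficit = 2 − 2 = 0 ≥ 0, confirming Bessel's inequality. (The deficit equals ||v − Σ <v,e_j> e_j||^2, the squared distance from v to span{e_j}.)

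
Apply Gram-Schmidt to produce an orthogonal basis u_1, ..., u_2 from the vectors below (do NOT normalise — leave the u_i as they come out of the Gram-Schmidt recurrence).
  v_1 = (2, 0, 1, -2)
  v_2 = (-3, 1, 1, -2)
Orthogonal basis:
  u_1 = (2, 0, 1, -2)
  u_2 = (-25/9, 1, 10/9, -20/9)

Apply the Gram-Schmidt recurrence
  u_1 = v_1
  u_i = v_i − Σ_{j<i} ((v_i · u_j) / (u_j · u_j)) · u_j.

Step by step this gives:
  u_1 = (2, 0, 1, -2)
  u_2 = (-25/9, 1, 10/9, -20/9)

Orthogonality check:
  u_2 · u_1 = 0 (should be 0)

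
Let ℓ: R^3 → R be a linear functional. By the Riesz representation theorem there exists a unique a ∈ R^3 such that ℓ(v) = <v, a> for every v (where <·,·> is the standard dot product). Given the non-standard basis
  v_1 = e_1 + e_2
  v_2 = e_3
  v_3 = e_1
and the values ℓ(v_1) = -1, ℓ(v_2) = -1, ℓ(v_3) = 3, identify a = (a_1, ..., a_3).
a = (3, -4, -1)

Write a = (a_1, ..., a_3) in the standard basis. For each basis vector v_i, ℓ(v_i) = <v_i, a> is a linear equation in the a_j's. Collect the n equations into a matrix system V a = ℓ, where row i of V is v_i (expressed in the standard basis). Since V is invertible (lower-triangular with 1s on the diagonal, up to permutation), solve by back-substitution:
  V =
[[1, 1, 0],
 [0, 0, 1],
 [1, 0, 0]]
  V a = (-1, -1, 3)
Solving gives a = (3, -4, -1).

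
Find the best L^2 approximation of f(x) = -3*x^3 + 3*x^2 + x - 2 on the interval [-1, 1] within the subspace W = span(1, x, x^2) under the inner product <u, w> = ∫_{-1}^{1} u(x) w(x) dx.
g(x) = 3*x^2 - 4*x/5 - 2

The best approximation g ∈ W is the orthogonal projection of f onto W. Writing g = a_0 + a_1 x + a_2 x^2, the coefficients solve the normal equations G · a = b where
  G_{ij} = <φ_i, φ_j> and b_i = <f, φ_i>, with φ_0 = 1, φ_1 = x, φ_2 = x^2.
G =
  [2, 0, 2/3]
  [0, 2/3, 0]
  [2/3, 0, 2/5],
b = (-2, -8/15, -2/15).
Solving gives a_0 = -2, a_1 = -4/5, a_2 = 3, so
  g(x) = 3*x^2 - 4*x/5 - 2.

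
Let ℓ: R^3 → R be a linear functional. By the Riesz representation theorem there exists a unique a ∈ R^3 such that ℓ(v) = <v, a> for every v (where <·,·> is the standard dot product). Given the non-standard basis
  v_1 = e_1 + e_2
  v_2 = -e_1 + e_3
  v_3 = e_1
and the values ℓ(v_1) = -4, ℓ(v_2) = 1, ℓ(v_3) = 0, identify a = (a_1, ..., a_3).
a = (0, -4, 1)

Write a = (a_1, ..., a_3) in the standard basis. For each basis vector v_i, ℓ(v_i) = <v_i, a> is a linear equation in the a_j's. Collect the n equations into a matrix system V a = ℓ, where row i of V is v_i (expressed in the standard basis). Since V is invertible (lower-triangular with 1s on the diagonal, up to permutation), solve by back-substitution:
  V =
[[1, 1, 0],
 [-1, 0, 1],
 [1, 0, 0]]
  V a = (-4, 1, 0)
Solving gives a = (0, -4, 1).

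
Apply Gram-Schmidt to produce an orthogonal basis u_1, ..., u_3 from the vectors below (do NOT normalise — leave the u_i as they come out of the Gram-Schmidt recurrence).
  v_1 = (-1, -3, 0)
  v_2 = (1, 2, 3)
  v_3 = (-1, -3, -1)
Orthogonal basis:
  u_1 = (-1, -3, 0)
  u_2 = (3/10, -1/10, 3)
  u_3 = (9/91, -3/91, -1/91)

Apply the Gram-Schmidt recurrence
  u_1 = v_1
  u_i = v_i − Σ_{j<i} ((v_i · u_j) / (u_j · u_j)) · u_j.

Step by step this gives:
  u_1 = (-1, -3, 0)
  u_2 = (3/10, -1/10, 3)
  u_3 = (9/91, -3/91, -1/91)

Orthogonality check:
  u_2 · u_1 = 0 (should be 0)
  u_3 · u_1 = 0 (should be 0)
  u_3 · u_2 = 0 (should be 0)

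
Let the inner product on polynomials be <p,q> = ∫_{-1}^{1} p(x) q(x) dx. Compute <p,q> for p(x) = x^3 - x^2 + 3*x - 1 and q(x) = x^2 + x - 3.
<p,q> = 28/3

Expand the product: p(x)·q(x) = x^5 - x^3 + 5*x^2 - 10*x + 3.
∫_{-1}^{1} of each monomial x^k gives [2/(k+1) if k even, 0 if k odd]. Integrating term-by-term (or equivalently evaluating the antiderivative F(x) = x^6/6 - x^4/4 + 5*x^3/3 - 5*x^2 + 3*x at the endpoints):
  F(1) − F(−1) = -5/12 − (-39/4) = 28/3.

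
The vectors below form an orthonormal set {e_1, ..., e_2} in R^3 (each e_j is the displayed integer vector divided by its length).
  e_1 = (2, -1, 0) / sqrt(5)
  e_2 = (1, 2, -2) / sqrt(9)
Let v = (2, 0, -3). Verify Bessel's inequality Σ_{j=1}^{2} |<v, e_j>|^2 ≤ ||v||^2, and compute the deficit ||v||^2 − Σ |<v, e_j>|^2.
Σ |<v, e_j>|^2 = 464/45; ||v||^2 = 13; deficit = 121/45

Write each e_j = u_j / sqrt(<u_j, u_j>) where u_j is the displayed integer vector. Then <v, e_j> = <v, u_j> / sqrt(<u_j, u_j>), so |<v, e_j>|^2 = <v, u_j>^2 / <u_j, u_j>.
Coefficients: <v, e_1> = 4/sqrt(5), <v, e_2> = 8/sqrt(9).
Square and sum: Σ |<v, e_j>|^2 = 464/45.
Compute ||v||^2 = v·v = 13.
Deficit = 13 − 464/45 = 121/45 ≥ 0, confirming Bessel's inequality. (The deficit equals ||v − Σ <v,e_j> e_j||^2, the squared distance from v to span{e_j}.)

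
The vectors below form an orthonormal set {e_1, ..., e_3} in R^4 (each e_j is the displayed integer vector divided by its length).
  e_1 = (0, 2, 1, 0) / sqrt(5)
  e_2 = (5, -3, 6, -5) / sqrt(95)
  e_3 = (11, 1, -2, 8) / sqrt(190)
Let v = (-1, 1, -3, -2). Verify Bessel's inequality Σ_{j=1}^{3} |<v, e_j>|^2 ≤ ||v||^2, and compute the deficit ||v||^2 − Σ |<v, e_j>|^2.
Σ |<v, e_j>|^2 = 5; ||v||^2 = 15; deficit = 10

Write each e_j = u_j / sqrt(<u_j, u_j>) where u_j is the displayed integer vector. Then <v, e_j> = <v, u_j> / sqrt(<u_j, u_j>), so |<v, e_j>|^2 = <v, u_j>^2 / <u_j, u_j>.
Coefficients: <v, e_1> = -1/sqrt(5), <v, e_2> = -16/sqrt(95), <v, e_3> = -20/sqrt(190).
Square and sum: Σ |<v, e_j>|^2 = 5.
Compute ||v||^2 = v·v = 15.
Deficit = 15 − 5 = 10 ≥ 0, confirming Bessel's inequality. (The deficit equals ||v − Σ <v,e_j> e_j||^2, the squared distance from v to span{e_j}.)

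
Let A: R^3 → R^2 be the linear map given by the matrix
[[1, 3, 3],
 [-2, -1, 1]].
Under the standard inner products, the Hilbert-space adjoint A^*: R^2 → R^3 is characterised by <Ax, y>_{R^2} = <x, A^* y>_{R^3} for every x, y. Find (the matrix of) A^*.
A^* = A^T =
[[1, -2],
 [3, -1],
 [3, 1]]

For real matrices with standard dot products, the defining identity <Ax, y> = <x, A^* y> gives (Ax)^T y = x^T (A^*) y, i.e. x^T A^T y = x^T (A^*) y. Since this holds for all x, y, we must have A^* = A^T. Therefore
A^* =
[[1, -2],
 [3, -1],
 [3, 1]].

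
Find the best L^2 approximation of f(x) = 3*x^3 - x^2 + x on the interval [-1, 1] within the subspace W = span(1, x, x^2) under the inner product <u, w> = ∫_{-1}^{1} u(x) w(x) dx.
g(x) = -x^2 + 14*x/5

The best approximation g ∈ W is the orthogonal projection of f onto W. Writing g = a_0 + a_1 x + a_2 x^2, the coefficients solve the normal equations G · a = b where
  G_{ij} = <φ_i, φ_j> and b_i = <f, φ_i>, with φ_0 = 1, φ_1 = x, φ_2 = x^2.
G =
  [2, 0, 2/3]
  [0, 2/3, 0]
  [2/3, 0, 2/5],
b = (-2/3, 28/15, -2/5).
Solving gives a_0 = 0, a_1 = 14/5, a_2 = -1, so
  g(x) = -x^2 + 14*x/5.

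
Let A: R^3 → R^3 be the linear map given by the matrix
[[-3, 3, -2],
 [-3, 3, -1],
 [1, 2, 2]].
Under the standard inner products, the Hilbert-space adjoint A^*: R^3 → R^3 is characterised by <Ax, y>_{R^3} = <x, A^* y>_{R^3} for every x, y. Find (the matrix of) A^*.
A^* = A^T =
[[-3, -3, 1],
 [3, 3, 2],
 [-2, -1, 2]]

For real matrices with standard dot products, the defining identity <Ax, y> = <x, A^* y> gives (Ax)^T y = x^T (A^*) y, i.e. x^T A^T y = x^T (A^*) y. Since this holds for all x, y, we must have A^* = A^T. Therefore
A^* =
[[-3, -3, 1],
 [3, 3, 2],
 [-2, -1, 2]].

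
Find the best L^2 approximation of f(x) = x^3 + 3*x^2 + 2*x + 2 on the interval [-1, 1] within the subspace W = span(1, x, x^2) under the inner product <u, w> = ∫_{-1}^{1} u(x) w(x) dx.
g(x) = 3*x^2 + 13*x/5 + 2

The best approximation g ∈ W is the orthogonal projection of f onto W. Writing g = a_0 + a_1 x + a_2 x^2, the coefficients solve the normal equations G · a = b where
  G_{ij} = <φ_i, φ_j> and b_i = <f, φ_i>, with φ_0 = 1, φ_1 = x, φ_2 = x^2.
G =
  [2, 0, 2/3]
  [0, 2/3, 0]
  [2/3, 0, 2/5],
b = (6, 26/15, 38/15).
Solving gives a_0 = 2, a_1 = 13/5, a_2 = 3, so
  g(x) = 3*x^2 + 13*x/5 + 2.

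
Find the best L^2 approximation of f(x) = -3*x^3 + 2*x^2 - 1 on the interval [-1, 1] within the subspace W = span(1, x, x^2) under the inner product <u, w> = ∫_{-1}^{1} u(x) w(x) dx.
g(x) = 2*x^2 - 9*x/5 - 1

The best approximation g ∈ W is the orthogonal projection of f onto W. Writing g = a_0 + a_1 x + a_2 x^2, the coefficients solve the normal equations G · a = b where
  G_{ij} = <φ_i, φ_j> and b_i = <f, φ_i>, with φ_0 = 1, φ_1 = x, φ_2 = x^2.
G =
  [2, 0, 2/3]
  [0, 2/3, 0]
  [2/3, 0, 2/5],
b = (-2/3, -6/5, 2/15).
Solving gives a_0 = -1, a_1 = -9/5, a_2 = 2, so
  g(x) = 2*x^2 - 9*x/5 - 1.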